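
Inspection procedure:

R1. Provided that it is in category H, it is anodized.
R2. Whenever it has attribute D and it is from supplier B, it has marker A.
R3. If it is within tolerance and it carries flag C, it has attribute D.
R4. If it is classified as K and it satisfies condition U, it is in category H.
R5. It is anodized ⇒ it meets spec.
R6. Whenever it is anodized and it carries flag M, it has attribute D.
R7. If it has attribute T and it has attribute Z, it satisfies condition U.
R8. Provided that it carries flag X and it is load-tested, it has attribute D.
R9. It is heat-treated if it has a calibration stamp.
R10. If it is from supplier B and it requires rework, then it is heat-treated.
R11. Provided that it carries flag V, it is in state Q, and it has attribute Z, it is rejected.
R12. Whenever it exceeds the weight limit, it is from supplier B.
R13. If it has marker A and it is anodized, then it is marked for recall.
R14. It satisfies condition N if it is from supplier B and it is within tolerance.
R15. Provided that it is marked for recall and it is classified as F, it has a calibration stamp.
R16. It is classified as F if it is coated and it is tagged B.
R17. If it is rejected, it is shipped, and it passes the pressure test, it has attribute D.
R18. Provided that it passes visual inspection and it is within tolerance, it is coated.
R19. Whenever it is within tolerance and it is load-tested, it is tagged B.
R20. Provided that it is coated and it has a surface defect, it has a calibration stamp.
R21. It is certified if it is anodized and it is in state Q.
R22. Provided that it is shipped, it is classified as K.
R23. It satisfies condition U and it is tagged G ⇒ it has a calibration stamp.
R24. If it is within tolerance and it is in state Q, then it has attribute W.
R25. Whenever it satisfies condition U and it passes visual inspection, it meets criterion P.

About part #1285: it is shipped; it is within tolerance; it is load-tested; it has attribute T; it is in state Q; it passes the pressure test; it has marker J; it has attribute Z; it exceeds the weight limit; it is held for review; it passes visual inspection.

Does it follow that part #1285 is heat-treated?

No

Forward chaining from the given facts derives: satisfies condition U, is from supplier B, satisfies condition N, is coated, is tagged B, is classified as K, has attribute W, meets criterion P, is in category H, is classified as F, is anodized, meets spec, is certified.
Rules concluding "it is heat-treated": R9 needs "it has a calibration stamp"; R10 needs "it requires rework" — none of these are established.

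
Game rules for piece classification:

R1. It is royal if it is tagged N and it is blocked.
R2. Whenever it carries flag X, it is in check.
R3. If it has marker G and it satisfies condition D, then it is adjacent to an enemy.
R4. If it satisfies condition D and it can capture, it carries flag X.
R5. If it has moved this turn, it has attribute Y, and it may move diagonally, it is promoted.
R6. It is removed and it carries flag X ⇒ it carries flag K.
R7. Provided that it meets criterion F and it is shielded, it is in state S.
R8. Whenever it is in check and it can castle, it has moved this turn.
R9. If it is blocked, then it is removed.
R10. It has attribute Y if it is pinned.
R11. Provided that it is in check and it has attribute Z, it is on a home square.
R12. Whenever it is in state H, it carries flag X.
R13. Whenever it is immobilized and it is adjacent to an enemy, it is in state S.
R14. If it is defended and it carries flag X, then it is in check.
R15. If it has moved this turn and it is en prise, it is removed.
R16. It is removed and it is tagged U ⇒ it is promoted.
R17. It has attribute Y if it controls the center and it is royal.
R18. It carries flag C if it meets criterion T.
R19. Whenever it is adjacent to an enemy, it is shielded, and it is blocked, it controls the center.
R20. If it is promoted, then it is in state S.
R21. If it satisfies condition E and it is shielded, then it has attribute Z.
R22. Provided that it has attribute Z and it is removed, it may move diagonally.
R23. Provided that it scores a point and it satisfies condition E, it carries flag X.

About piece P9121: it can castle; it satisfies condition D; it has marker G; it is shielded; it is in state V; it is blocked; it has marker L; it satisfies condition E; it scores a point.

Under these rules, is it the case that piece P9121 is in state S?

Forward chaining from the given facts derives: is adjacent to an enemy, is removed, controls the center, has attribute Z, may move diagonally, carries flag X, is in check, carries flag K, has moved this turn, is on a home square.
Rules concluding "it is in state S": R7 needs "it meets criterion F"; R13 needs "it is immobilized"; R20 needs "it is promoted" — none of these are established.

No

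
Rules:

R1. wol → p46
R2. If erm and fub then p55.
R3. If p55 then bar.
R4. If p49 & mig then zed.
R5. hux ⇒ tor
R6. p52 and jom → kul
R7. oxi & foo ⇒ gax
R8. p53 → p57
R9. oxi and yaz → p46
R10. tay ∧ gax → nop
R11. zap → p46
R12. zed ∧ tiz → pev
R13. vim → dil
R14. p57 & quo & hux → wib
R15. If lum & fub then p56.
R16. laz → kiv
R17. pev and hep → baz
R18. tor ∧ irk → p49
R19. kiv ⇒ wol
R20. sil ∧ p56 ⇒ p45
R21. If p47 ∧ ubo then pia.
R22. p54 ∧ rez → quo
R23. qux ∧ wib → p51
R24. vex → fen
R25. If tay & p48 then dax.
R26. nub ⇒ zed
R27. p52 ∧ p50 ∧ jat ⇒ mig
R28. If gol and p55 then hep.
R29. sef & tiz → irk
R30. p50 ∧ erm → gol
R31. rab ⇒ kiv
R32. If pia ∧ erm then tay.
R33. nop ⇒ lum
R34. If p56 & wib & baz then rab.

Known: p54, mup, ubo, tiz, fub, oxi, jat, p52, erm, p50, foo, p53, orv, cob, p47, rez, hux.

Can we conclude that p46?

Forward chaining from the given facts derives: p55, bar, tor, gax, p57, pia, quo, mig, gol, tay, nop, wib, hep, lum, p56.
Rules concluding p46: R1 needs wol; R9 needs yaz; R11 needs zap — none of these are established.

No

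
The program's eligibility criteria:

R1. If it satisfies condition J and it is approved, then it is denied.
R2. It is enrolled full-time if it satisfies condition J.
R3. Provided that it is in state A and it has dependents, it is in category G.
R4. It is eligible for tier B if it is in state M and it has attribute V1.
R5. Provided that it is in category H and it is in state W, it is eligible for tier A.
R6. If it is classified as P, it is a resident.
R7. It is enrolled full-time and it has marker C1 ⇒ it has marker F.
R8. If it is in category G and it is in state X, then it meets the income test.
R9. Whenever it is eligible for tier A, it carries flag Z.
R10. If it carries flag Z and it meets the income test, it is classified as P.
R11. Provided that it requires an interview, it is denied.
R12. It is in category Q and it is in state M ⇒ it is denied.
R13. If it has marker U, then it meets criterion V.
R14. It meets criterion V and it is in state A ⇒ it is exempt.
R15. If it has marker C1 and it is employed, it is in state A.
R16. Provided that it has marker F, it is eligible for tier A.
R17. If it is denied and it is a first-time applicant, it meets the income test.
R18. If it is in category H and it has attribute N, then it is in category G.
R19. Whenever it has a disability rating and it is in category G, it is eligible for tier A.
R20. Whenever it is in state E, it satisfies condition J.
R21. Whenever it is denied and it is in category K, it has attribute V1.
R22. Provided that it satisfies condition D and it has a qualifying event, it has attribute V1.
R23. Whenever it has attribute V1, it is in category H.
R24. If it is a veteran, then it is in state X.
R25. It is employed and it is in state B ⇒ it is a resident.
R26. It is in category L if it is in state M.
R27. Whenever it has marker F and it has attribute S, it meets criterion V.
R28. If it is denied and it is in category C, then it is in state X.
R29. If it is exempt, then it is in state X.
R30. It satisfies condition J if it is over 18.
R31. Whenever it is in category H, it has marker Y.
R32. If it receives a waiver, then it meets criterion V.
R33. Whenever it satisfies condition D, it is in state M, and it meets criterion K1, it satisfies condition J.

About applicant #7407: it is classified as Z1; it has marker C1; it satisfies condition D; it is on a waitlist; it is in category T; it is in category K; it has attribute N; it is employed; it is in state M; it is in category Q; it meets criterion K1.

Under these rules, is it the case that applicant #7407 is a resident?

Forward chaining from the given facts derives: is denied, is in state A, has attribute V1, is in category H, is in category L, has marker Y, satisfies condition J, is enrolled full-time, is eligible for tier B, has marker F, is eligible for tier A, is in category G, carries flag Z.
Rules concluding "it is a resident": R6 needs "it is classified as P"; R25 needs "it is in state B" — none of these are established.

No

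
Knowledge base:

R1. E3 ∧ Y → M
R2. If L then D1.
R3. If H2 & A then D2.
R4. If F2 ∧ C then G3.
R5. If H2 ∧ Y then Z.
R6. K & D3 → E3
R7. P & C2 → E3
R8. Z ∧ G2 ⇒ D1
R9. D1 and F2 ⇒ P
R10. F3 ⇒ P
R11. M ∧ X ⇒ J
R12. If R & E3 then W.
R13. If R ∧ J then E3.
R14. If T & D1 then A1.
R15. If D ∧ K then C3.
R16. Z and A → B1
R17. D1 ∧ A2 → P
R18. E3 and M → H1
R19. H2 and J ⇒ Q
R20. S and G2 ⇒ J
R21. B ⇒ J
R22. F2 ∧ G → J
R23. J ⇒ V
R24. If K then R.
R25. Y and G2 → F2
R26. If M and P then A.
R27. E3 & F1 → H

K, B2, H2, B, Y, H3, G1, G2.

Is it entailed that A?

Z  (by R5: H2, Y)
D1  (by R8: Z, G2)
J  (by R21: B)
R  (by R24: K)
F2  (by R25: Y, G2)
P  (by R9: D1, F2)
E3  (by R13: R, J)
M  (by R1: E3, Y)
A  (by R26: M, P)

Yes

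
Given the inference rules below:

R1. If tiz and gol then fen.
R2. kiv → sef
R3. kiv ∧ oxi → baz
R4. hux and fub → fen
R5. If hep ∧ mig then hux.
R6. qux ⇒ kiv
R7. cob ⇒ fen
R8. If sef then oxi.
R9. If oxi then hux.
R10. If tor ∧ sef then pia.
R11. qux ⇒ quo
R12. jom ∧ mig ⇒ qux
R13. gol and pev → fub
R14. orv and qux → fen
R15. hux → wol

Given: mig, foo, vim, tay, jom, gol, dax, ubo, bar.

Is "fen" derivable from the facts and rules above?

No

Forward chaining from the given facts derives: qux, kiv, quo, sef, oxi, hux, wol, baz.
Rules concluding fen: R1 needs tiz; R4 needs fub; R7 needs cob; R14 needs orv — none of these are established.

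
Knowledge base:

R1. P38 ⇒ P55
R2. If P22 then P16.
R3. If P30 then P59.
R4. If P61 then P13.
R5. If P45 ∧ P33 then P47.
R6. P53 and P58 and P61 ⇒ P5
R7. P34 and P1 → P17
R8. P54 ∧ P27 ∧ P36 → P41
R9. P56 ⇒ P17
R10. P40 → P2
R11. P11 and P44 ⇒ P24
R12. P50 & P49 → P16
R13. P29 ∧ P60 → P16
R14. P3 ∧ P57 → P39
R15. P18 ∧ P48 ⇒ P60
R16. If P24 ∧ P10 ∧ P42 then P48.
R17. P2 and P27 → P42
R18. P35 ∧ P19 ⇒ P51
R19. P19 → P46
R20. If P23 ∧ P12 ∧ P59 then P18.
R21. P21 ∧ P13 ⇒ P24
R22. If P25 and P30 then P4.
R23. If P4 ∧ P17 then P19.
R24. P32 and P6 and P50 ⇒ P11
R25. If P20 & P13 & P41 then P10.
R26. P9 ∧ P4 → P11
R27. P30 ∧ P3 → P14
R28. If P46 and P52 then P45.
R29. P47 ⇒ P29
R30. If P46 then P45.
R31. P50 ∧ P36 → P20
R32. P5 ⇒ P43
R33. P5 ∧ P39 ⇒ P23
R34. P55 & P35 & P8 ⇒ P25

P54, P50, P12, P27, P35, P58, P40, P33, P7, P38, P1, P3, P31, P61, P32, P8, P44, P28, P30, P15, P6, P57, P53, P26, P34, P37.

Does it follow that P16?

Forward chaining from the given facts derives: P55, P59, P13, P5, P17, P2, P39, P42, P11, P14, P43, P23, P25, P24, P18, P4, P19, P51, P46, P45, P47, P29.
Rules concluding P16: R2 needs P22; R12 needs P49; R13 needs P60 — none of these are established.

No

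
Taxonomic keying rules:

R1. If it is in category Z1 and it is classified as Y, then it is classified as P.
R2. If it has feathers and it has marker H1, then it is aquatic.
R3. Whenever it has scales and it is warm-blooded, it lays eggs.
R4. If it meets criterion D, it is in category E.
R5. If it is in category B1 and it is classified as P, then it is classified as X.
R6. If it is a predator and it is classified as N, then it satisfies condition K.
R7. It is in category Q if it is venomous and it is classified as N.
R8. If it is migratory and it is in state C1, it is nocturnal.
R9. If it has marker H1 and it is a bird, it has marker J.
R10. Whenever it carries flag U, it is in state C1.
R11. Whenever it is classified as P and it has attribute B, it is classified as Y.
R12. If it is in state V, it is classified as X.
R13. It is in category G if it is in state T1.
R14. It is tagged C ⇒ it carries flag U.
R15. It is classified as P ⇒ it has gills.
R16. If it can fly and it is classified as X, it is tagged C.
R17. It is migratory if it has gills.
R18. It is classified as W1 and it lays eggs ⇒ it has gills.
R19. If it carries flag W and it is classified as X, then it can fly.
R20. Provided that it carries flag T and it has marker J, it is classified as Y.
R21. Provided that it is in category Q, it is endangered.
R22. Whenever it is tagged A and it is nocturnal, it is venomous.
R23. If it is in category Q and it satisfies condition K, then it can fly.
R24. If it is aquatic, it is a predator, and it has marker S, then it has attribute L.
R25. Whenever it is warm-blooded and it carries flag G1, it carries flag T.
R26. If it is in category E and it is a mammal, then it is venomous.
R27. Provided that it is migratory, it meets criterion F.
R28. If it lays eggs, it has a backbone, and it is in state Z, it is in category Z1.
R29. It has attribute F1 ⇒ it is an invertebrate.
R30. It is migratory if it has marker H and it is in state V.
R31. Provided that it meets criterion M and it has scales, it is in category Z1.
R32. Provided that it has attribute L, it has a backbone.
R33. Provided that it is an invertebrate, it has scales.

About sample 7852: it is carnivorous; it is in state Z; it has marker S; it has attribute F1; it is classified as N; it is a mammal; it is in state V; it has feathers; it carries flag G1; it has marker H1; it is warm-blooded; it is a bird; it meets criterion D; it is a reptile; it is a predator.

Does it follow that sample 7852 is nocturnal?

By R2 (it has feathers, it has marker H1): it is aquatic.
By R4 (it meets criterion D): it is in category E.
By R6 (it is a predator, it is classified as N): it satisfies condition K.
By R9 (it has marker H1, it is a bird): it has marker J.
By R12 (it is in state V): it is classified as X.
By R24 (it is aquatic, it is a predator, it has marker S): it has attribute L.
By R25 (it is warm-blooded, it carries flag G1): it carries flag T.
By R26 (it is in category E, it is a mammal): it is venomous.
By R29 (it has attribute F1): it is an invertebrate.
By R32 (it has attribute L): it has a backbone.
By R33 (it is an invertebrate): it has scales.
By R3 (it has scales, it is warm-blooded): it lays eggs.
By R7 (it is venomous, it is classified as N): it is in category Q.
By R20 (it carries flag T, it has marker J): it is classified as Y.
By R23 (it is in category Q, it satisfies condition K): it can fly.
By R28 (it lays eggs, it has a backbone, it is in state Z): it is in category Z1.
By R1 (it is in category Z1, it is classified as Y): it is classified as P.
By R15 (it is classified as P): it has gills.
By R16 (it can fly, it is classified as X): it is tagged C.
By R17 (it has gills): it is migratory.
By R14 (it is tagged C): it carries flag U.
By R10 (it carries flag U): it is in state C1.
By R8 (it is migratory, it is in state C1): it is nocturnal.

Yes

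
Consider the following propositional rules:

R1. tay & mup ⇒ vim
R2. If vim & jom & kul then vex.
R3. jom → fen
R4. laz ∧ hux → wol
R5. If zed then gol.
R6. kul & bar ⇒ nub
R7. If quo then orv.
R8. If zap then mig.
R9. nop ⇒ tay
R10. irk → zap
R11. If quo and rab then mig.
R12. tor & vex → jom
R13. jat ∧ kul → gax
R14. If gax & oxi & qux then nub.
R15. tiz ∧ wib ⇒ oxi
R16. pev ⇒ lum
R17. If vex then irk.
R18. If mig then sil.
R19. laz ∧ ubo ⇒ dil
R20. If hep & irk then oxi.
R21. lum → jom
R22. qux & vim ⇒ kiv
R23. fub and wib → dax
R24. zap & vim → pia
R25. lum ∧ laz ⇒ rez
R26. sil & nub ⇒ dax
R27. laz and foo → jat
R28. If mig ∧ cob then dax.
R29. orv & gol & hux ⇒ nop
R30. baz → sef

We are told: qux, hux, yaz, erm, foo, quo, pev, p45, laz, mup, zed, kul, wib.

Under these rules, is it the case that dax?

No

Forward chaining from the given facts derives: wol, gol, orv, lum, jom, rez, jat, nop, fen, tay, gax, vim, vex, irk, kiv, zap, pia, mig, sil.
Rules concluding dax: R23 needs fub; R26 needs nub; R28 needs cob — none of these are established.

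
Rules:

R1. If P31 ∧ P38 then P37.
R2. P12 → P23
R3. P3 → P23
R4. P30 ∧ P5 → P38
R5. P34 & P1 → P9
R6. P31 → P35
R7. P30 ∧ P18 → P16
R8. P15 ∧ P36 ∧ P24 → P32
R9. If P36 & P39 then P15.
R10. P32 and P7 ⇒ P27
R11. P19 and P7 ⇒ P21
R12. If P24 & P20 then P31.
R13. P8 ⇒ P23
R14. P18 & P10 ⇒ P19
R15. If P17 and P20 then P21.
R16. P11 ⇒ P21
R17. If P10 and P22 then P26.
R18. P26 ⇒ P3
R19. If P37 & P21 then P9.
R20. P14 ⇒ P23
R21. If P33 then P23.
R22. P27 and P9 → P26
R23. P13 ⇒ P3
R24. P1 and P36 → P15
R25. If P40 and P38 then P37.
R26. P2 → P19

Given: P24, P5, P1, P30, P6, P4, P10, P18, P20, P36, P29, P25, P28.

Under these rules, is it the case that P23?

Forward chaining from the given facts derives: P38, P16, P31, P19, P15, P37, P35, P32.
Rules concluding P23: R2 needs P12; R3 needs P3; R13 needs P8; R20 needs P14; R21 needs P33 — none of these are established.

No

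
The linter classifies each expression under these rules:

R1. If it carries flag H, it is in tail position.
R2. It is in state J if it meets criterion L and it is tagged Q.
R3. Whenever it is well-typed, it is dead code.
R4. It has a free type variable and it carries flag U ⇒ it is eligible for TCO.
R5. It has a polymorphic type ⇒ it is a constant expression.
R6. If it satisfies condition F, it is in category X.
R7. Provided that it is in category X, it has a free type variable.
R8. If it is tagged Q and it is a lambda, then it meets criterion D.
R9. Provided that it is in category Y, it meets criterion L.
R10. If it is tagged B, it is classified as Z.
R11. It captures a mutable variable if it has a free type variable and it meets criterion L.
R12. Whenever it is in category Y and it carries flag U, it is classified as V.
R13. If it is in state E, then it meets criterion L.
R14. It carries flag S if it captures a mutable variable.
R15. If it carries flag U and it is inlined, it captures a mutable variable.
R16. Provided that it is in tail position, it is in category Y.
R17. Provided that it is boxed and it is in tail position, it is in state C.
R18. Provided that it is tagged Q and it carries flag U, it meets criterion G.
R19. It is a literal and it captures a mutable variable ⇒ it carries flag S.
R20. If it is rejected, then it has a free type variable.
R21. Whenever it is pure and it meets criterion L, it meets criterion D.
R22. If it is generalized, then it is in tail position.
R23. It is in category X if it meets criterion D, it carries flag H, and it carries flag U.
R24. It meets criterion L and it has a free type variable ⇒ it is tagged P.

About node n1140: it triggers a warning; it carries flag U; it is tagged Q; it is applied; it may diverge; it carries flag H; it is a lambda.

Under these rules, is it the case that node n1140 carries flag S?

Yes

By R1 (it carries flag H): it is in tail position.
By R8 (it is tagged Q, it is a lambda): it meets criterion D.
By R16 (it is in tail position): it is in category Y.
By R23 (it meets criterion D, it carries flag H, it carries flag U): it is in category X.
By R7 (it is in category X): it has a free type variable.
By R9 (it is in category Y): it meets criterion L.
By R11 (it has a free type variable, it meets criterion L): it captures a mutable variable.
By R14 (it captures a mutable variable): it carries flag S.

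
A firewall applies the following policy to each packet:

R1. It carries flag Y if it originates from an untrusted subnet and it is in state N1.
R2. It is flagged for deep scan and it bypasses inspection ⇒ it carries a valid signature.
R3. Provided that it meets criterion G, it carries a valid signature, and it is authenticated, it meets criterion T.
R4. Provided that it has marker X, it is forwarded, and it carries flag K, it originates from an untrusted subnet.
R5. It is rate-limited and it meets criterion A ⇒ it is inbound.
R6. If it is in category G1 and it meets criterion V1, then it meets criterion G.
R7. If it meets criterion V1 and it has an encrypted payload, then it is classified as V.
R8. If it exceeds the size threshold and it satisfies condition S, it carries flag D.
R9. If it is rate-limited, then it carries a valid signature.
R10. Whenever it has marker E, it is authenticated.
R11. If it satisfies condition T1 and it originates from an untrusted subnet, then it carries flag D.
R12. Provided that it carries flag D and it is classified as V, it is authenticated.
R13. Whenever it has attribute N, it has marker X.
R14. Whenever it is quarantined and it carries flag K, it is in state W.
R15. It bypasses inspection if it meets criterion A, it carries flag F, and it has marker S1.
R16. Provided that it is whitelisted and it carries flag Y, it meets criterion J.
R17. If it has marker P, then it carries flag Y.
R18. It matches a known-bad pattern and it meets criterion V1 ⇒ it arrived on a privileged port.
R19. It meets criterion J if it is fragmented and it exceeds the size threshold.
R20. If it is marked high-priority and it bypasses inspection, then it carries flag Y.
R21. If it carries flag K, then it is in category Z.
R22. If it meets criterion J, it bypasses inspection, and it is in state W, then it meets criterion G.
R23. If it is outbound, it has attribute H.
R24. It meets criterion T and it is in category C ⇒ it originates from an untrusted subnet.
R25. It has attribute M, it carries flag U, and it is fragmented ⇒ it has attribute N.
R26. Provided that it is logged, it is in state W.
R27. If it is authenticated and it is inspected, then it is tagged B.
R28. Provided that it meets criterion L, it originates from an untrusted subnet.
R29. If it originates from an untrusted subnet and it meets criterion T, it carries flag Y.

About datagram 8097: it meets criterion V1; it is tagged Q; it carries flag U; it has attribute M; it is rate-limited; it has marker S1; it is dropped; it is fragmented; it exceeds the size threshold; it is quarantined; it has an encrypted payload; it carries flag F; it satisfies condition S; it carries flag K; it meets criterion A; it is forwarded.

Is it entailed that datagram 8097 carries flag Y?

Yes

By R7 (it meets criterion V1, it has an encrypted payload): it is classified as V.
By R8 (it exceeds the size threshold, it satisfies condition S): it carries flag D.
By R9 (it is rate-limited): it carries a valid signature.
By R12 (it carries flag D, it is classified as V): it is authenticated.
By R14 (it is quarantined, it carries flag K): it is in state W.
By R15 (it meets criterion A, it carries flag F, it has marker S1): it bypasses inspection.
By R19 (it is fragmented, it exceeds the size threshold): it meets criterion J.
By R22 (it meets criterion J, it bypasses inspection, it is in state W): it meets criterion G.
By R25 (it has attribute M, it carries flag U, it is fragmented): it has attribute N.
By R3 (it meets criterion G, it carries a valid signature, it is authenticated): it meets criterion T.
By R13 (it has attribute N): it has marker X.
By R4 (it has marker X, it is forwarded, it carries flag K): it originates from an untrusted subnet.
By R29 (it originates from an untrusted subnet, it meets criterion T): it carries flag Y.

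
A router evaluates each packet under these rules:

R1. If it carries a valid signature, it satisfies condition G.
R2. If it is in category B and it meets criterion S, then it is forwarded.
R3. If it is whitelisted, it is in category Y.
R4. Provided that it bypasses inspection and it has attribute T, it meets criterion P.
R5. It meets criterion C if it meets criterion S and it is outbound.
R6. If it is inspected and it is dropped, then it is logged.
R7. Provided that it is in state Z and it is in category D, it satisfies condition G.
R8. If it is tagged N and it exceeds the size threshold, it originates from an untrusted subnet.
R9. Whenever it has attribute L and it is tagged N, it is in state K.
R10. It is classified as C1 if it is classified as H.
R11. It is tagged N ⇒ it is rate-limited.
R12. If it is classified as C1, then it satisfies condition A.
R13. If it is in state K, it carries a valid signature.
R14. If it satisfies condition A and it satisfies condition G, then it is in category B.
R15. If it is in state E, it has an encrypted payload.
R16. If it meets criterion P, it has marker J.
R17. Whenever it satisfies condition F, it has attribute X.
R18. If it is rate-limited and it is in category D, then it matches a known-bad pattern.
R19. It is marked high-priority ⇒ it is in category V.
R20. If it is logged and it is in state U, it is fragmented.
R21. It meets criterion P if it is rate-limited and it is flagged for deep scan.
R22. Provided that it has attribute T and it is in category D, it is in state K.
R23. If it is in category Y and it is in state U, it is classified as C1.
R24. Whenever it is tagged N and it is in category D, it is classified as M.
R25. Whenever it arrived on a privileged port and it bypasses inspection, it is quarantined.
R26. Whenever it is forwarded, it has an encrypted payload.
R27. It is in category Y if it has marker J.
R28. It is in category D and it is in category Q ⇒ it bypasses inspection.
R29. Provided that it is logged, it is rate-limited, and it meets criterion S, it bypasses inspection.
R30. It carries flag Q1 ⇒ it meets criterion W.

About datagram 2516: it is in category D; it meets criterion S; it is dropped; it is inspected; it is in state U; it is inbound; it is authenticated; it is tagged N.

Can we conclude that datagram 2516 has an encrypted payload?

Forward chaining from the given facts derives: is logged, is rate-limited, matches a known-bad pattern, is fragmented, is classified as M, bypasses inspection.
Rules concluding "it has an encrypted payload": R15 needs "it is in state E"; R26 needs "it is forwarded" — none of these are established.

No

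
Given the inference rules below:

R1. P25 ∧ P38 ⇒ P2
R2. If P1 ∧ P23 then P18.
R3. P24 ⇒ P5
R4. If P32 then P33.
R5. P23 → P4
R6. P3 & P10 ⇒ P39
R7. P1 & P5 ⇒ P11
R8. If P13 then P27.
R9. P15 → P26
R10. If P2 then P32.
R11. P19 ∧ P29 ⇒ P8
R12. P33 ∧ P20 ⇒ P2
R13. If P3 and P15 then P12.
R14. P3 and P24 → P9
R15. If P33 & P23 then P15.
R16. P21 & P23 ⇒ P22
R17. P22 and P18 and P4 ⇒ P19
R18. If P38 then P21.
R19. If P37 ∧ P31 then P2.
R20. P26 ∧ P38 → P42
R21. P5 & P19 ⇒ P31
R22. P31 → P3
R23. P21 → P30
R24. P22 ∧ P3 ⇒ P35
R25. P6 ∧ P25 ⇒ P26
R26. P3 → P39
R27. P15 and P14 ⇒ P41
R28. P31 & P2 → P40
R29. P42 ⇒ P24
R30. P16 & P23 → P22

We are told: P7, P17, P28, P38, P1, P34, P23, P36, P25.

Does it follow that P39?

Yes

P2  (by R1: P25, P38)
P18  (by R2: P1, P23)
P4  (by R5: P23)
P32  (by R10: P2)
P21  (by R18: P38)
P33  (by R4: P32)
P15  (by R15: P33, P23)
P22  (by R16: P21, P23)
P19  (by R17: P22, P18, P4)
P26  (by R9: P15)
P42  (by R20: P26, P38)
P24  (by R29: P42)
P5  (by R3: P24)
P31  (by R21: P5, P19)
P3  (by R22: P31)
P39  (by R26: P3)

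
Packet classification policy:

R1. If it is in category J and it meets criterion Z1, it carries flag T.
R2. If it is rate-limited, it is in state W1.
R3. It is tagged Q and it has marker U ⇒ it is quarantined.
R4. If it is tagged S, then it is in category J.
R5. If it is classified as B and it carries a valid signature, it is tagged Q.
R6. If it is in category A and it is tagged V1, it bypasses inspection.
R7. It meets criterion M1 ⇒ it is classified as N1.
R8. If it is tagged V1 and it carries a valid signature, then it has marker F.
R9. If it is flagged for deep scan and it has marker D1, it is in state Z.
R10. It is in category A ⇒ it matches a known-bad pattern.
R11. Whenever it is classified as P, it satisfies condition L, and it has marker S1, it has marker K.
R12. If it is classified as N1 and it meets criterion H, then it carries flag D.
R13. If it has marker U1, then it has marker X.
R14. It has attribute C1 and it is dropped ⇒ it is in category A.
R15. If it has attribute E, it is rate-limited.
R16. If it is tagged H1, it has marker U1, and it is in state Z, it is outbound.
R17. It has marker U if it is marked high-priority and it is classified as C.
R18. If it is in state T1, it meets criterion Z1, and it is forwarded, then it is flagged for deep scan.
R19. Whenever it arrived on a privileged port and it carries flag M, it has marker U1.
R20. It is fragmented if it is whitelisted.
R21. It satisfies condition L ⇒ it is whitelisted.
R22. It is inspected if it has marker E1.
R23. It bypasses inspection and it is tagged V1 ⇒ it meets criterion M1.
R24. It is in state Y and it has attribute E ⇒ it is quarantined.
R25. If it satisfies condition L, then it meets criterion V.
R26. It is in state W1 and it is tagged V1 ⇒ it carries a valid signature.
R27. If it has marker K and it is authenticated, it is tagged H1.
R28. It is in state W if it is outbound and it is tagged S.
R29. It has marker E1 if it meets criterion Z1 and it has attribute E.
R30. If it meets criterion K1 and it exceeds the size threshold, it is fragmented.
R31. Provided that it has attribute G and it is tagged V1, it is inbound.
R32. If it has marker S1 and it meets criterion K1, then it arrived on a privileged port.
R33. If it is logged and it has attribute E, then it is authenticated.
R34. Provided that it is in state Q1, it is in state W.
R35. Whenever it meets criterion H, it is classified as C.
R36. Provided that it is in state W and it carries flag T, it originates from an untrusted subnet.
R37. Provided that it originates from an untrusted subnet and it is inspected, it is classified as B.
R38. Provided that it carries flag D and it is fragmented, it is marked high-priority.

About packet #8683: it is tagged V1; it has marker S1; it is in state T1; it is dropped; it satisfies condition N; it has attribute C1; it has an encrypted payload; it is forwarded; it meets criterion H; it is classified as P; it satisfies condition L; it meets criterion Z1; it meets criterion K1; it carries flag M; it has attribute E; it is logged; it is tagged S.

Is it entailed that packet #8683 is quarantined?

Forward chaining from the given facts derives: is in category J, has marker K, is in category A, is rate-limited, is flagged for deep scan, is whitelisted, meets criterion V, has marker E1, arrived on a privileged port, is authenticated, is classified as C, carries flag T, is in state W1, bypasses inspection, matches a known-bad pattern, has marker U1, is fragmented, is inspected, meets criterion M1, carries a valid signature, is tagged H1, is classified as N1, has marker F, carries flag D, has marker X, is marked high-priority, has marker U.
Rules concluding "it is quarantined": R3 needs "it is tagged Q"; R24 needs "it is in state Y" — none of these are established.

No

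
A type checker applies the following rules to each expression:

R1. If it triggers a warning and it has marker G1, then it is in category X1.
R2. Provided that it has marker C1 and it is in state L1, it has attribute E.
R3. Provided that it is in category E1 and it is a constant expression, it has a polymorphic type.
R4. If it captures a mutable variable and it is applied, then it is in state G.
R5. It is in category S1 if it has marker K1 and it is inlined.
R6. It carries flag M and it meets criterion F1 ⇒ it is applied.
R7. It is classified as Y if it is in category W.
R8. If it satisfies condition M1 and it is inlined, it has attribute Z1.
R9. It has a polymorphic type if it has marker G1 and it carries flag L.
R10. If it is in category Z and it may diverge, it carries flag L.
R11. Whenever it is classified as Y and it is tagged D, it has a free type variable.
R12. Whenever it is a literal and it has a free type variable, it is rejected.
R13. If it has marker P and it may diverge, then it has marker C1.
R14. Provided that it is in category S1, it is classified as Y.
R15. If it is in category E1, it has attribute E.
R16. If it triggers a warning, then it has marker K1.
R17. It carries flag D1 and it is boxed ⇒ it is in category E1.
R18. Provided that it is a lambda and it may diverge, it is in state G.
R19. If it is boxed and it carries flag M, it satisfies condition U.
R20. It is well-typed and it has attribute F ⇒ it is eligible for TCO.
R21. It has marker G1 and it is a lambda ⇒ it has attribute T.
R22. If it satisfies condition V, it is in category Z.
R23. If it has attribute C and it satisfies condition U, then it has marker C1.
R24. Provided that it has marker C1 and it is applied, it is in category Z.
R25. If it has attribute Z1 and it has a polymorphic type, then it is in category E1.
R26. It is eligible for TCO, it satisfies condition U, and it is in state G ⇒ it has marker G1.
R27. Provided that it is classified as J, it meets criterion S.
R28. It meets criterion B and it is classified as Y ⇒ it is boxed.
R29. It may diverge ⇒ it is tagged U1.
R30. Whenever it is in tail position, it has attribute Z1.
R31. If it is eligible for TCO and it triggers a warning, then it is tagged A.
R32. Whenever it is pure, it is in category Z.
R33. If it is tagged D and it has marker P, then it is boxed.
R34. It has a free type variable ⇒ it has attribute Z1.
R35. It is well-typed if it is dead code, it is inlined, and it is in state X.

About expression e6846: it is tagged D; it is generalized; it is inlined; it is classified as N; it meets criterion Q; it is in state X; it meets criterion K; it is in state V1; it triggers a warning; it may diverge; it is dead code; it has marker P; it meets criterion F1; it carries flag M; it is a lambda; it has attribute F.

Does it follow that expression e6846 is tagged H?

Forward chaining from the given facts derives: is applied, has marker C1, has marker K1, is in state G, is in category Z, is tagged U1, is boxed, is well-typed, is in category S1, carries flag L, is classified as Y, satisfies condition U, is eligible for TCO, has marker G1, is tagged A, is in category X1, has a polymorphic type, has a free type variable, has attribute T, has attribute Z1, is in category E1, has attribute E.
No rule has "it is tagged H" as its conclusion, and it is not among the given facts.

No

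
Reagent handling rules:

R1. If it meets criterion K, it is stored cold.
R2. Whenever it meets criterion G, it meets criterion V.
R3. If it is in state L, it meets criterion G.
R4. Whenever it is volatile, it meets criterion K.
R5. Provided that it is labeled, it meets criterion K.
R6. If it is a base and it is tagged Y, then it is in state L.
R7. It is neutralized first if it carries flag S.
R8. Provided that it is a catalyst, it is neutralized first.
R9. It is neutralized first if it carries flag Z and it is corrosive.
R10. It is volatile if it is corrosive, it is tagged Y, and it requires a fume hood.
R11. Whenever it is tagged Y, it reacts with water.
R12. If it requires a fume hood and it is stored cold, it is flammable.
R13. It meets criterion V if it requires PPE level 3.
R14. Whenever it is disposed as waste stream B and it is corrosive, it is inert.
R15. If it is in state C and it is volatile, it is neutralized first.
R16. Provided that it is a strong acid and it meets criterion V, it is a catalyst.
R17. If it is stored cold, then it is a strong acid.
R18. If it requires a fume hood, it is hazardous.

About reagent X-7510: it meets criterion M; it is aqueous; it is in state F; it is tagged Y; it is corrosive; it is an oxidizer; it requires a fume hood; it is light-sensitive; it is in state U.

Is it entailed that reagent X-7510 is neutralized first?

Forward chaining from the given facts derives: is volatile, reacts with water, is hazardous, meets criterion K, is stored cold, is flammable, is a strong acid.
Rules concluding "it is neutralized first": R7 needs "it carries flag S"; R8 needs "it is a catalyst"; R9 needs "it carries flag Z"; R15 needs "it is in state C" — none of these are established.

No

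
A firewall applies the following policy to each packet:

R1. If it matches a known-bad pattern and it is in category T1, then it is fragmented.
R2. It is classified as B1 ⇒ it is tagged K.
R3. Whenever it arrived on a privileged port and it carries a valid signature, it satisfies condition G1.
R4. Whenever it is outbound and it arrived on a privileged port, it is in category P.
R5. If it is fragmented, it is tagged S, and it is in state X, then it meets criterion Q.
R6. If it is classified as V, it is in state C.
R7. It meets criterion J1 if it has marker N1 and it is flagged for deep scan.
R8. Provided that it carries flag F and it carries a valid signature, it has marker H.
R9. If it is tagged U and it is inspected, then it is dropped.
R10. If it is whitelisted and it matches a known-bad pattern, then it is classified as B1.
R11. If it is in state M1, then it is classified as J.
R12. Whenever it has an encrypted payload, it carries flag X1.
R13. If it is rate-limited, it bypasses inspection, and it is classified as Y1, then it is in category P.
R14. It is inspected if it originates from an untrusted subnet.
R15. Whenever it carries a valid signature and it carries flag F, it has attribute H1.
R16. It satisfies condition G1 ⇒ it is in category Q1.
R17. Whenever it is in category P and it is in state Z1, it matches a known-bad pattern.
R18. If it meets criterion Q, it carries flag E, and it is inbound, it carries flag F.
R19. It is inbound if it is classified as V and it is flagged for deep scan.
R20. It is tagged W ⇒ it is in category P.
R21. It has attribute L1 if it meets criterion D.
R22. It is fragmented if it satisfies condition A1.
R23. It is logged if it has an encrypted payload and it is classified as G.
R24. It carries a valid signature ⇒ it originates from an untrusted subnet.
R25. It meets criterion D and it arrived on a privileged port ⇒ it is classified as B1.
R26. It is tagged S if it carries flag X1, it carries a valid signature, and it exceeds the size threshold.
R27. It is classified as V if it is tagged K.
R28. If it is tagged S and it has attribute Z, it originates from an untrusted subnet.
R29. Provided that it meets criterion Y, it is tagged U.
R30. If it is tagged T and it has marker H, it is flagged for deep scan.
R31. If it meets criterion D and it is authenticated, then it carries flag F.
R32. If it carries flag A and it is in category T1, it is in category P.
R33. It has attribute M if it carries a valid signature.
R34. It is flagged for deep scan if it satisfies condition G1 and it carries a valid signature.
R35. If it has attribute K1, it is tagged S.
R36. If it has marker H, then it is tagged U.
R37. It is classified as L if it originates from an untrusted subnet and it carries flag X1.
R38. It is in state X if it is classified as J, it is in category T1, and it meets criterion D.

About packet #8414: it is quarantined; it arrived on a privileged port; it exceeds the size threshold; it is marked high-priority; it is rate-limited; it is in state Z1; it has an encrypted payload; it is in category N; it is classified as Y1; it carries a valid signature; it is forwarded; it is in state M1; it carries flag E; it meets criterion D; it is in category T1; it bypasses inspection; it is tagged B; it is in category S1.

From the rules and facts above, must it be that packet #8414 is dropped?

By R3 (it arrived on a privileged port, it carries a valid signature): it satisfies condition G1.
By R11 (it is in state M1): it is classified as J.
By R12 (it has an encrypted payload): it carries flag X1.
By R13 (it is rate-limited, it bypasses inspection, it is classified as Y1): it is in category P.
By R17 (it is in category P, it is in state Z1): it matches a known-bad pattern.
By R24 (it carries a valid signature): it originates from an untrusted subnet.
By R25 (it meets criterion D, it arrived on a privileged port): it is classified as B1.
By R26 (it carries flag X1, it carries a valid signature, it exceeds the size threshold): it is tagged S.
By R34 (it satisfies condition G1, it carries a valid signature): it is flagged for deep scan.
By R38 (it is classified as J, it is in category T1, it meets criterion D): it is in state X.
By R1 (it matches a known-bad pattern, it is in category T1): it is fragmented.
By R2 (it is classified as B1): it is tagged K.
By R5 (it is fragmented, it is tagged S, it is in state X): it meets criterion Q.
By R14 (it originates from an untrusted subnet): it is inspected.
By R27 (it is tagged K): it is classified as V.
By R19 (it is classified as V, it is flagged for deep scan): it is inbound.
By R18 (it meets criterion Q, it carries flag E, it is inbound): it carries flag F.
By R8 (it carries flag F, it carries a valid signature): it has marker H.
By R36 (it has marker H): it is tagged U.
By R9 (it is tagged U, it is inspected): it is dropped.

Yes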